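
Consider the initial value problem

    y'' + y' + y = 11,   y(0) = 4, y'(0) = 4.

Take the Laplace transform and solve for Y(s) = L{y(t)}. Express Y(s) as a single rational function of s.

Apply the Laplace transform to the equation.
The derivative rules (L{y''} = s^2 Y - s·y(0) - y'(0) and L{y'} = sY - y(0), with y(0) = 4, y'(0) = 4) turn the left side into (s^2 + s + 1)Y - (4*s + 8).
The right side is L{11} = 11/s.
So (s^2 + s + 1)Y = 11/s + (4*s + 8).
Divide through and combine into a single rational function.

Y(s) = (4*s^2 + 8*s + 11)/(s^3 + s^2 + s)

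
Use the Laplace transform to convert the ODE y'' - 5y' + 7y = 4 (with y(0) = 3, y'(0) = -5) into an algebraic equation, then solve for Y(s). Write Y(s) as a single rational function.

Y(s) = (3*s^2 - 20*s + 4)/(s^3 - 5*s^2 + 7*s)

Transform both sides with L{·}.
The derivative rules (L{y''} = s^2 Y - s·y(0) - y'(0) and L{y'} = sY - y(0), with y(0) = 3, y'(0) = -5) turn the left side into (s^2 - 5*s + 7)Y - (3*s - 20).
The right side is L{4} = 4/s.
So (s^2 - 5*s + 7)Y = 4/s + (3*s - 20).
Divide through and combine into a single rational function.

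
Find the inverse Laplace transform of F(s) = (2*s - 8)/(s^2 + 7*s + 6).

Factor the denominator: s^2 + 7*s + 6 = (s + 1)*(s + 6).
Partial fraction decomposition gives [-2/(s + 1)] + [4/(s + 6)].
Invert each term: -2/(s + 1) ↔ -2e^(-t); 4/(s + 6) ↔ 4e^(-6t).

-2*exp(-t) + 4*exp(-6*t)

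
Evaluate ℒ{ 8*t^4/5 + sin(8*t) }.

By linearity of the Laplace transform, transform each term separately.
(8/5)·[L{t^4} = 4!/s^5 = 24/s^5]; L{sin(8t)} = 8/(s^2 + 64).

8/(s^2 + 64) + 192/(5*s^5)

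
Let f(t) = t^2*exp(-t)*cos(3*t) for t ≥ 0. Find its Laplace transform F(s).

L{cos(3t)} = s/(s^2 + 9).
Multiplying by e^(-t) shifts s → s + 1, so L{exp(-t)*cos(3*t)} = (s + 1)/((s + 1)^2 + 9).
Then apply L{t^2·g(t)} = (-1)^2 d^2/ds^2[G(s)] with G(s) = (s + 1)/((s + 1)^2 + 9):
differentiating 2 times and applying the sign gives 2*(s + 1)*(s^2 + 2*s - 26)/(s^2 + 2*s + 10)^3.

F(s) = 2*(s + 1)*(s^2 + 2*s - 26)/(s^2 + 2*s + 10)^3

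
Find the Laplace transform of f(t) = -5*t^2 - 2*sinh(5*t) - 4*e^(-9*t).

The transform is linear, so treat each term independently.
(-5)·[L{t^2} = 2!/s^3 = 2/s^3]; (-2)·[L{sinh(5t)} = 5/(s^2 - 25)]; (-4)·[L{e^(-9t)} = 1/(s + 9)].

-10/(s^2 - 25) - 4/(s + 9) - 10/s^3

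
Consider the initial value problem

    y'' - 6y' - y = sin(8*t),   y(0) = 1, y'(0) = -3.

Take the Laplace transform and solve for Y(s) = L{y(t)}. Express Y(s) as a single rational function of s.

Laplace-transform each side.
The derivative rules (L{y''} = s^2 Y - s·y(0) - y'(0) and L{y'} = sY - y(0), with y(0) = 1, y'(0) = -3) turn the left side into (s^2 - 6*s - 1)Y - (s - 9).
The right side is L{sin(8*t)} = 8/(s^2 + 64).
So (s^2 - 6*s - 1)Y = 8/(s^2 + 64) + (s - 9).
Isolate Y and clear denominators.

Y(s) = (s^3 - 9*s^2 + 64*s - 568)/(s^4 - 6*s^3 + 63*s^2 - 384*s - 64)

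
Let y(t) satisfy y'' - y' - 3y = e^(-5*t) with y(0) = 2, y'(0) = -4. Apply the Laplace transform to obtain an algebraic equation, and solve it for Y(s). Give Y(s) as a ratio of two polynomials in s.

Y(s) = (2*s^2 + 4*s - 29)/(s^3 + 4*s^2 - 8*s - 15)

Apply the Laplace transform to the equation.
Using L{y''} = s^2 Y - s·y(0) - y'(0) and L{y'} = sY - y(0), with y(0) = 2, y'(0) = -4, the left side becomes (s^2 - s - 3)Y - (2*s - 6).
The right side is L{e^(-5*t)} = 1/(s + 5).
So (s^2 - s - 3)Y = 1/(s + 5) + (2*s - 6).
Solve for Y(s) and write it as one ratio of polynomials.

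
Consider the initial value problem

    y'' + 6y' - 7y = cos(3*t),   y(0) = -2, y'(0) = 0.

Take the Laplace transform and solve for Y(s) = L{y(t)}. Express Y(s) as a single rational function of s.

Y(s) = (-2*s^3 - 12*s^2 - 17*s - 108)/(s^4 + 6*s^3 + 2*s^2 + 54*s - 63)

Apply the Laplace transform to the equation.
Using L{y''} = s^2 Y - s·y(0) - y'(0) and L{y'} = sY - y(0), with y(0) = -2, y'(0) = 0, the left side becomes (s^2 + 6*s - 7)Y - (-2*s - 12).
The right side is L{cos(3*t)} = s/(s^2 + 9).
So (s^2 + 6*s - 7)Y = s/(s^2 + 9) + (-2*s - 12).
Divide through and combine into a single rational function.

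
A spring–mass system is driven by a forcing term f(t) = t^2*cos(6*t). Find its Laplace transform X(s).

L{cos(6t)} = s/(s^2 + 36).
Then apply L{t^2·g(t)} = (-1)^2 d^2/ds^2[G(s)] with G(s) = s/(s^2 + 36):
differentiating 2 times and applying the sign gives 2*s*(s^2 - 108)/(s^2 + 36)^3.

X(s) = 2*s*(s^2 - 108)/(s^2 + 36)^3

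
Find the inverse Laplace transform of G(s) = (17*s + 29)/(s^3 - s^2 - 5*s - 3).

Factor the denominator: s^3 - s^2 - 5*s - 3 = (s - 3)*(s + 1)^2.
Partial fraction decomposition gives [-5/(s + 1)] + [-3/(s + 1)^2] + [5/(s - 3)].
Invert each term: -5/(s + 1) ↔ -5e^(-t); -3/(s + 1)^2 ↔ -3t·e^(-t); 5/(s - 3) ↔ 5e^(3t).

-3*t*exp(-t) + 5*exp(3*t) - 5*exp(-t)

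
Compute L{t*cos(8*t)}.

(s - 8)*(s + 8)/(s^2 + 64)^2

L{cos(8t)} = s/(s^2 + 64).
Then apply L{t·g(t)} = -d/ds[G(s)] with G(s) = s/(s^2 + 64):
differentiating 1 time and applying the sign gives (s - 8)*(s + 8)/(s^2 + 64)^2.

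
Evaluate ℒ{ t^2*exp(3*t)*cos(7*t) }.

L{cos(7t)} = s/(s^2 + 49).
Multiplying by e^(3t) shifts s → s - 3, so L{exp(3*t)*cos(7*t)} = (s - 3)/((s - 3)^2 + 49).
Then apply L{t^2·g(t)} = (-1)^2 d^2/ds^2[G(s)] with G(s) = (s - 3)/((s - 3)^2 + 49):
differentiating 2 times and applying the sign gives 2*(s - 3)*(s^2 - 6*s - 138)/(s^2 - 6*s + 58)^3.

2*(s - 3)*(s^2 - 6*s - 138)/(s^2 - 6*s + 58)^3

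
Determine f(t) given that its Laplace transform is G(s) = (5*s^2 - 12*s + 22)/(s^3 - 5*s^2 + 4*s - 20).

Factor the denominator: s^3 - 5*s^2 + 4*s - 20 = (s - 5)*(s^2 + 4).
Partial fraction decomposition gives [3/(s - 5)] + [2*s/(s^2 + 4)] + [-2/(s^2 + 4)].
Invert each term: 3/(s - 5) ↔ 3e^(5t); 2·s/(s^2 + 4) ↔ 2cos(2t); -1·2/(s^2 + 4) ↔ -sin(2t).

f(t) = 3*exp(5*t) - sin(2*t) + 2*cos(2*t)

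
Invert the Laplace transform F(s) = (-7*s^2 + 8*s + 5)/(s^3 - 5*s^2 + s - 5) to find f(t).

f(t) = -5*exp(5*t) - 2*sin(t) - 2*cos(t)

Factor the denominator: s^3 - 5*s^2 + s - 5 = (s - 5)*(s^2 + 1).
Partial fraction decomposition gives [-5/(s - 5)] + [-2*s/(s^2 + 1)] + [-2/(s^2 + 1)].
Invert each term: -5/(s - 5) ↔ -5e^(5t); -2·s/(s^2 + 1) ↔ -2cos(t); -2·1/(s^2 + 1) ↔ -2sin(t).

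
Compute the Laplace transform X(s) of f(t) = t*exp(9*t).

X(s) = (s - 9)^(-2)

L{e^(9t)} = 1/(s - 9).
Then apply L{t·g(t)} = -d/ds[G(s)] with G(s) = 1/(s - 9):
differentiating 1 time and applying the sign gives (s - 9)^(-2).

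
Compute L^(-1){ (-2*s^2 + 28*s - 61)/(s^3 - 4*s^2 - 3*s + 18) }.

t*exp(3*t) + 3*exp(3*t) - 5*exp(-2*t)

Factor the denominator: s^3 - 4*s^2 - 3*s + 18 = (s - 3)^2*(s + 2).
Partial fraction decomposition gives [3/(s - 3)] + [(s - 3)^(-2)] + [-5/(s + 2)].
Invert each term: 3/(s - 3) ↔ 3e^(3t); 1/(s - 3)^2 ↔ t·e^(3t); -5/(s + 2) ↔ -5e^(-2t).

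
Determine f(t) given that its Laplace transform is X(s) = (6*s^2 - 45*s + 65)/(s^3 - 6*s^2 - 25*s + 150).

Factor the denominator: s^3 - 6*s^2 - 25*s + 150 = (s - 6)*(s - 5)*(s + 5).
Partial fraction decomposition gives [4/(s + 5)] + [1/(s - 6)] + [1/(s - 5)].
Invert each term: 4/(s + 5) ↔ 4e^(-5t); 1/(s - 6) ↔ e^(6t); 1/(s - 5) ↔ e^(5t).

f(t) = exp(6*t) + exp(5*t) + 4*exp(-5*t)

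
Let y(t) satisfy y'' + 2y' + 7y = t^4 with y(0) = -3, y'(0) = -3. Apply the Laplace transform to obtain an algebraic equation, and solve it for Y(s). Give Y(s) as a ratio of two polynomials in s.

Laplace-transform each side.
The derivative rules (L{y''} = s^2 Y - s·y(0) - y'(0) and L{y'} = sY - y(0), with y(0) = -3, y'(0) = -3) turn the left side into (s^2 + 2*s + 7)Y - (-3*s - 9).
The right side is L{t^4} = 24/s^5.
So (s^2 + 2*s + 7)Y = 24/s^5 + (-3*s - 9).
Divide through and combine into a single rational function.

Y(s) = (-3*s^6 - 9*s^5 + 24)/(s^7 + 2*s^6 + 7*s^5)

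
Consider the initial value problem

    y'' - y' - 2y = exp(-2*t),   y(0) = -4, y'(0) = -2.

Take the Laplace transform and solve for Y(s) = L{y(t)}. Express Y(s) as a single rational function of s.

Take the Laplace transform of both sides.
The derivative rules (L{y''} = s^2 Y - s·y(0) - y'(0) and L{y'} = sY - y(0), with y(0) = -4, y'(0) = -2) turn the left side into (s^2 - s - 2)Y - (-4*s + 2).
The right side is L{exp(-2*t)} = 1/(s + 2).
So (s^2 - s - 2)Y = 1/(s + 2) + (-4*s + 2).
Divide through and combine into a single rational function.

Y(s) = (-4*s^2 - 6*s + 5)/(s^3 + s^2 - 4*s - 4)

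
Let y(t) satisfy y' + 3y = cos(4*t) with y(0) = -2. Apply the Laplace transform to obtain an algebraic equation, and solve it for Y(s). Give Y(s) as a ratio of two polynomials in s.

Take the Laplace transform of both sides.
The derivative rules (L{y'} = sY - y(0) = sY - (-2)) turn the left side into (s + 3)Y - (-2).
The right side is L{cos(4*t)} = s/(s^2 + 16).
So (s + 3)Y = s/(s^2 + 16) + (-2).
Isolate Y and clear denominators.

Y(s) = (-2*s^2 + s - 32)/(s^3 + 3*s^2 + 16*s + 48)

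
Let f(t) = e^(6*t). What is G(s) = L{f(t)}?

L{1} = 1/s.
By the first shifting theorem, multiplying by e^(6t) replaces s with s - 6.

G(s) = 1/(s - 6)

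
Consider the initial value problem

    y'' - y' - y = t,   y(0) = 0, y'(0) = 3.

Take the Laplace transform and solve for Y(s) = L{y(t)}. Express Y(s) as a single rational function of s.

Laplace-transform each side.
With L{y''} = s^2 Y - s·y(0) - y'(0) and L{y'} = sY - y(0), with y(0) = 0, y'(0) = 3: the LHS transforms to (s^2 - s - 1)Y - (3).
The right side is L{t} = s^(-2).
So (s^2 - s - 1)Y = s^(-2) + (3).
Isolate Y and clear denominators.

Y(s) = (3*s^2 + 1)/(s^4 - s^3 - s^2)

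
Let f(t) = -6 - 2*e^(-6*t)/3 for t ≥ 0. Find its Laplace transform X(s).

X(s) = -2/(3*(s + 6)) - 6/s

By linearity of the Laplace transform, transform each term separately.
(-2/3)·[L{e^(-6t)} = 1/(s + 6)]; L{-6} = -6/s.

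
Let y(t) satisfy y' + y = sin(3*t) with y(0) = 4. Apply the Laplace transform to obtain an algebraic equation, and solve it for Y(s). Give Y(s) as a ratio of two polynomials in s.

Take the Laplace transform of both sides.
Using L{y'} = sY - y(0) = sY - 4, the left side becomes (s + 1)Y - (4).
The right side is L{sin(3*t)} = 3/(s^2 + 9).
So (s + 1)Y = 3/(s^2 + 9) + (4).
Isolate Y and clear denominators.

Y(s) = (4*s^2 + 39)/(s^3 + s^2 + 9*s + 9)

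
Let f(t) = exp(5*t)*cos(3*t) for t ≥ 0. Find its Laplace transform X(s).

L{cos(3t)} = s/(s^2 + 9).
By the first shifting theorem, multiplying by e^(5t) replaces s with s - 5.

X(s) = (s - 5)/((s - 5)^2 + 9)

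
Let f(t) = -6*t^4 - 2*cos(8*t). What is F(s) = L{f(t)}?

By linearity of the Laplace transform, transform each term separately.
(-6)·[L{t^4} = 4!/s^5 = 24/s^5]; (-2)·[L{cos(8t)} = s/(s^2 + 64)].

F(s) = -2*s/(s^2 + 64) - 144/s^5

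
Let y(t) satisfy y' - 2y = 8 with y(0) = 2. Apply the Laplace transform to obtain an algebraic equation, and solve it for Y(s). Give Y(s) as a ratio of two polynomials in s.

Laplace-transform each side.
The derivative rules (L{y'} = sY - y(0) = sY - 2) turn the left side into (s - 2)Y - (2).
The right side is L{8} = 8/s.
So (s - 2)Y = 8/s + (2).
Divide through and combine into a single rational function.

Y(s) = (2*s + 8)/(s^2 - 2*s)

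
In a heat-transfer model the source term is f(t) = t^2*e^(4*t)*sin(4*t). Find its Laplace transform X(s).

X(s) = 8*(3*s^2 - 24*s + 32)/(s^2 - 8*s + 32)^3

L{sin(4t)} = 4/(s^2 + 16).
Multiplying by e^(4t) shifts s → s - 4, so L{e^(4*t)*sin(4*t)} = 4/((s - 4)^2 + 16).
Then apply L{t^2·g(t)} = (-1)^2 d^2/ds^2[G(s)] with G(s) = 4/((s - 4)^2 + 16):
differentiating 2 times and applying the sign gives 8*(3*s^2 - 24*s + 32)/(s^2 - 8*s + 32)^3.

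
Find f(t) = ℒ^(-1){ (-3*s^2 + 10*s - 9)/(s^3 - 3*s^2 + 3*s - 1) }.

f(t) = -t^2*exp(t) + 4*t*exp(t) - 3*exp(t)

Factor the denominator: s^3 - 3*s^2 + 3*s - 1 = (s - 1)^3.
Partial fraction decomposition gives [-3/(s - 1)] + [4/(s - 1)^2] + [-2/(s - 1)^3].
Invert each term: -3/(s - 1) ↔ -3e^(t); 4/(s - 1)^2 ↔ 4t·e^(t); -2/(s - 1)^3 ↔ (-1)t^2·e^(t).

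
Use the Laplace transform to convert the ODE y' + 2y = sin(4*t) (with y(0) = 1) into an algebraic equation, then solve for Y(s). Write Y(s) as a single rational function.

Transform both sides with L{·}.
With L{y'} = sY - y(0) = sY - 1: the LHS transforms to (s + 2)Y - (1).
The right side is L{sin(4*t)} = 4/(s^2 + 16).
So (s + 2)Y = 4/(s^2 + 16) + (1).
Divide through and combine into a single rational function.

Y(s) = (s^2 + 20)/(s^3 + 2*s^2 + 16*s + 32)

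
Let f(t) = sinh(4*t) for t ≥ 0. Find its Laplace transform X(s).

L{sinh(4t)} = 4/(s^2 - 16).

X(s) = 4/(s^2 - 16)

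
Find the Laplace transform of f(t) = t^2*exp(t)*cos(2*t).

L{cos(2t)} = s/(s^2 + 4).
Multiplying by e^(t) shifts s → s - 1, so L{exp(t)*cos(2*t)} = (s - 1)/((s - 1)^2 + 4).
Then apply L{t^2·g(t)} = (-1)^2 d^2/ds^2[G(s)] with G(s) = (s - 1)/((s - 1)^2 + 4):
differentiating 2 times and applying the sign gives 2*(s - 1)*(s^2 - 2*s - 11)/(s^2 - 2*s + 5)^3.

2*(s - 1)*(s^2 - 2*s - 11)/(s^2 - 2*s + 5)^3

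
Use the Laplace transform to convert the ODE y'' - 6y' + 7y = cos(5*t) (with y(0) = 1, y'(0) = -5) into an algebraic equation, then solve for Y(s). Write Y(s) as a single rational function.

Y(s) = (s^3 - 11*s^2 + 26*s - 275)/(s^4 - 6*s^3 + 32*s^2 - 150*s + 175)

Laplace-transform each side.
The derivative rules (L{y''} = s^2 Y - s·y(0) - y'(0) and L{y'} = sY - y(0), with y(0) = 1, y'(0) = -5) turn the left side into (s^2 - 6*s + 7)Y - (s - 11).
The right side is L{cos(5*t)} = s/(s^2 + 25).
So (s^2 - 6*s + 7)Y = s/(s^2 + 25) + (s - 11).
Isolate Y and clear denominators.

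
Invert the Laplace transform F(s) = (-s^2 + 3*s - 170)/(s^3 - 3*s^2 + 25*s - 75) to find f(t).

Factor the denominator: s^3 - 3*s^2 + 25*s - 75 = (s - 3)*(s^2 + 25).
Partial fraction decomposition gives [-5/(s - 3)] + [4*s/(s^2 + 25)] + [15/(s^2 + 25)].
Invert each term: -5/(s - 3) ↔ -5e^(3t); 4·s/(s^2 + 25) ↔ 4cos(5t); 3·5/(s^2 + 25) ↔ 3sin(5t).

f(t) = -5*exp(3*t) + 3*sin(5*t) + 4*cos(5*t)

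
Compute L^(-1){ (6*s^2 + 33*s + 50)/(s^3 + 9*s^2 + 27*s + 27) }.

Factor the denominator: s^3 + 9*s^2 + 27*s + 27 = (s + 3)^3.
Partial fraction decomposition gives [6/(s + 3)] + [-3/(s + 3)^2] + [5/(s + 3)^3].
Invert each term: 6/(s + 3) ↔ 6e^(-3t); -3/(s + 3)^2 ↔ -3t·e^(-3t); 5/(s + 3)^3 ↔ (5/2)t^2·e^(-3t).

5*t^2*exp(-3*t)/2 - 3*t*exp(-3*t) + 6*exp(-3*t)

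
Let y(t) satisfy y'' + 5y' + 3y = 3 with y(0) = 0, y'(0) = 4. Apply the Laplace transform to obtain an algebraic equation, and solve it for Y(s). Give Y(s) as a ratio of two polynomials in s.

Y(s) = (4*s + 3)/(s^3 + 5*s^2 + 3*s)

Transform both sides with L{·}.
With L{y''} = s^2 Y - s·y(0) - y'(0) and L{y'} = sY - y(0), with y(0) = 0, y'(0) = 4: the LHS transforms to (s^2 + 5*s + 3)Y - (4).
The right side is L{3} = 3/s.
So (s^2 + 5*s + 3)Y = 3/s + (4).
Divide through and combine into a single rational function.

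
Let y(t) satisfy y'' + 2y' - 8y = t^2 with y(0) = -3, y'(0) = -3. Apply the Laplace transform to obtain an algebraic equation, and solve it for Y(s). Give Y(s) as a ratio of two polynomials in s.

Y(s) = (-3*s^4 - 9*s^3 + 2)/(s^5 + 2*s^4 - 8*s^3)

Take the Laplace transform of both sides.
With L{y''} = s^2 Y - s·y(0) - y'(0) and L{y'} = sY - y(0), with y(0) = -3, y'(0) = -3: the LHS transforms to (s^2 + 2*s - 8)Y - (-3*s - 9).
The right side is L{t^2} = 2/s^3.
So (s^2 + 2*s - 8)Y = 2/s^3 + (-3*s - 9).
Divide through and combine into a single rational function.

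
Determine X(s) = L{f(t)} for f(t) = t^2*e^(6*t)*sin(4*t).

X(s) = 8*(3*s^2 - 36*s + 92)/(s^2 - 12*s + 52)^3

L{sin(4t)} = 4/(s^2 + 16).
Multiplying by e^(6t) shifts s → s - 6, so L{e^(6*t)*sin(4*t)} = 4/((s - 6)^2 + 16).
Then apply L{t^2·g(t)} = (-1)^2 d^2/ds^2[G(s)] with G(s) = 4/((s - 6)^2 + 16):
differentiating 2 times and applying the sign gives 8*(3*s^2 - 36*s + 92)/(s^2 - 12*s + 52)^3.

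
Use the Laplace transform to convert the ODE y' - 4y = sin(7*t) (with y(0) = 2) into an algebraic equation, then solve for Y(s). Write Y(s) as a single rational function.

Take the Laplace transform of both sides.
The derivative rules (L{y'} = sY - y(0) = sY - 2) turn the left side into (s - 4)Y - (2).
The right side is L{sin(7*t)} = 7/(s^2 + 49).
So (s - 4)Y = 7/(s^2 + 49) + (2).
Divide through and combine into a single rational function.

Y(s) = (2*s^2 + 105)/(s^3 - 4*s^2 + 49*s - 196)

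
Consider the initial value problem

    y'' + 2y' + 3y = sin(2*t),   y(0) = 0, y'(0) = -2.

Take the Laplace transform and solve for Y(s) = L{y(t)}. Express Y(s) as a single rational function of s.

Transform both sides with L{·}.
Using L{y''} = s^2 Y - s·y(0) - y'(0) and L{y'} = sY - y(0), with y(0) = 0, y'(0) = -2, the left side becomes (s^2 + 2*s + 3)Y - (-2).
The right side is L{sin(2*t)} = 2/(s^2 + 4).
So (s^2 + 2*s + 3)Y = 2/(s^2 + 4) + (-2).
Isolate Y and clear denominators.

Y(s) = (-2*s^2 - 6)/(s^4 + 2*s^3 + 7*s^2 + 8*s + 12)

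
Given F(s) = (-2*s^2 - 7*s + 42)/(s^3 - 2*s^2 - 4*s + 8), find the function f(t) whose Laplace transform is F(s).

Factor the denominator: s^3 - 2*s^2 - 4*s + 8 = (s - 2)^2*(s + 2).
Partial fraction decomposition gives [-5/(s - 2)] + [5/(s - 2)^2] + [3/(s + 2)].
Invert each term: -5/(s - 2) ↔ -5e^(2t); 5/(s - 2)^2 ↔ 5t·e^(2t); 3/(s + 2) ↔ 3e^(-2t).

f(t) = 5*t*exp(2*t) - 5*exp(2*t) + 3*exp(-2*t)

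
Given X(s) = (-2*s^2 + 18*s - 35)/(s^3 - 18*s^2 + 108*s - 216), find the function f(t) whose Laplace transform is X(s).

f(t) = t^2*exp(6*t)/2 - 6*t*exp(6*t) - 2*exp(6*t)

Factor the denominator: s^3 - 18*s^2 + 108*s - 216 = (s - 6)^3.
Partial fraction decomposition gives [-2/(s - 6)] + [-6/(s - 6)^2] + [(s - 6)^(-3)].
Invert each term: -2/(s - 6) ↔ -2e^(6t); -6/(s - 6)^2 ↔ -6t·e^(6t); 1/(s - 6)^3 ↔ (1/2)t^2·e^(6t).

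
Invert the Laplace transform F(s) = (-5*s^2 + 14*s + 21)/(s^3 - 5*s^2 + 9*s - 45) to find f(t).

Factor the denominator: s^3 - 5*s^2 + 9*s - 45 = (s - 5)*(s^2 + 9).
Partial fraction decomposition gives [-1/(s - 5)] + [-4*s/(s^2 + 9)] + [-6/(s^2 + 9)].
Invert each term: -1/(s - 5) ↔ -e^(5t); -4·s/(s^2 + 9) ↔ -4cos(3t); -2·3/(s^2 + 9) ↔ -2sin(3t).

f(t) = -exp(5*t) - 2*sin(3*t) - 4*cos(3*t)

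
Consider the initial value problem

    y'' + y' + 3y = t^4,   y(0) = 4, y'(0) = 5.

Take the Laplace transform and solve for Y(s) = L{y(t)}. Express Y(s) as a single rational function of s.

Take the Laplace transform of both sides.
The derivative rules (L{y''} = s^2 Y - s·y(0) - y'(0) and L{y'} = sY - y(0), with y(0) = 4, y'(0) = 5) turn the left side into (s^2 + s + 3)Y - (4*s + 9).
The right side is L{t^4} = 24/s^5.
So (s^2 + s + 3)Y = 24/s^5 + (4*s + 9).
Solve for Y(s) and write it as one ratio of polynomials.

Y(s) = (4*s^6 + 9*s^5 + 24)/(s^7 + s^6 + 3*s^5)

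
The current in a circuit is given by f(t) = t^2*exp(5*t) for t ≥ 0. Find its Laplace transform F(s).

F(s) = 2/(s - 5)^3

L{e^(5t)} = 1/(s - 5).
Then apply L{t^2·g(t)} = (-1)^2 d^2/ds^2[G(s)] with G(s) = 1/(s - 5):
differentiating 2 times and applying the sign gives 2/(s - 5)^3.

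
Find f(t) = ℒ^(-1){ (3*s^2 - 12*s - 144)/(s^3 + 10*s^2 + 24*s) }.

Factor the denominator: s^3 + 10*s^2 + 24*s = s*(s + 4)*(s + 6).
Partial fraction decomposition gives [6/(s + 4)] + [3/(s + 6)] + [-6/s].
Invert each term: 6/(s + 4) ↔ 6e^(-4t); 3/(s + 6) ↔ 3e^(-6t); -6/(s - 0) ↔ -6e^(0t).

f(t) = -6 + 6*exp(-4*t) + 3*exp(-6*t)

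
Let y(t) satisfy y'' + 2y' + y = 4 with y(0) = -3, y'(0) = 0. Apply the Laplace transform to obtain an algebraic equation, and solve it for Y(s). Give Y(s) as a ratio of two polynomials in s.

Y(s) = (-3*s^2 - 6*s + 4)/(s^3 + 2*s^2 + s)

Transform both sides with L{·}.
Using L{y''} = s^2 Y - s·y(0) - y'(0) and L{y'} = sY - y(0), with y(0) = -3, y'(0) = 0, the left side becomes (s^2 + 2*s + 1)Y - (-3*s - 6).
The right side is L{4} = 4/s.
So (s^2 + 2*s + 1)Y = 4/s + (-3*s - 6).
Solve for Y(s) and write it as one ratio of polynomials.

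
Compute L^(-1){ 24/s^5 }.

t^4

Since L{t^4} = 4!/s^5 = 24/s^5, the inverse is t^4.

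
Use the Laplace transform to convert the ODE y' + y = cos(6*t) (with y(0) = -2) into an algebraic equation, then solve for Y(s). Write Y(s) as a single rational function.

Transform both sides with L{·}.
With L{y'} = sY - y(0) = sY - (-2): the LHS transforms to (s + 1)Y - (-2).
The right side is L{cos(6*t)} = s/(s^2 + 36).
So (s + 1)Y = s/(s^2 + 36) + (-2).
Divide through and combine into a single rational function.

Y(s) = (-2*s^2 + s - 72)/(s^3 + s^2 + 36*s + 36)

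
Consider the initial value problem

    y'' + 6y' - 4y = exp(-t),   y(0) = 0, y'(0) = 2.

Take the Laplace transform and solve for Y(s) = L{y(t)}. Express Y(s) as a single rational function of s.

Transform both sides with L{·}.
The derivative rules (L{y''} = s^2 Y - s·y(0) - y'(0) and L{y'} = sY - y(0), with y(0) = 0, y'(0) = 2) turn the left side into (s^2 + 6*s - 4)Y - (2).
The right side is L{exp(-t)} = 1/(s + 1).
So (s^2 + 6*s - 4)Y = 1/(s + 1) + (2).
Divide through and combine into a single rational function.

Y(s) = (2*s + 3)/(s^3 + 7*s^2 + 2*s - 4)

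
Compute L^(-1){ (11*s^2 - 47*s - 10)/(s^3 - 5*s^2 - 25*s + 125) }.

Factor the denominator: s^3 - 5*s^2 - 25*s + 125 = (s - 5)^2*(s + 5).
Partial fraction decomposition gives [6/(s - 5)] + [3/(s - 5)^2] + [5/(s + 5)].
Invert each term: 6/(s - 5) ↔ 6e^(5t); 3/(s - 5)^2 ↔ 3t·e^(5t); 5/(s + 5) ↔ 5e^(-5t).

3*t*exp(5*t) + 6*exp(5*t) + 5*exp(-5*t)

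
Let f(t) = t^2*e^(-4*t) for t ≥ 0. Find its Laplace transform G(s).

G(s) = 2/(s + 4)^3

L{e^(-4t)} = 1/(s + 4).
Then apply L{t^2·g(t)} = (-1)^2 d^2/ds^2[H(s)] with H(s) = 1/(s + 4):
differentiating 2 times and applying the sign gives 2/(s + 4)^3.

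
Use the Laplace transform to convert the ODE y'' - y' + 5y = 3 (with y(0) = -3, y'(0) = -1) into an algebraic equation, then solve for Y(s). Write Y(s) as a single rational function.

Transform both sides with L{·}.
The derivative rules (L{y''} = s^2 Y - s·y(0) - y'(0) and L{y'} = sY - y(0), with y(0) = -3, y'(0) = -1) turn the left side into (s^2 - s + 5)Y - (-3*s + 2).
The right side is L{3} = 3/s.
So (s^2 - s + 5)Y = 3/s + (-3*s + 2).
Divide through and combine into a single rational function.

Y(s) = (-3*s^2 + 2*s + 3)/(s^3 - s^2 + 5*s)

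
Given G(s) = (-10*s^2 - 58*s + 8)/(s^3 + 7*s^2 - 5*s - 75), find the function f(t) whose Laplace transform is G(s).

Factor the denominator: s^3 + 7*s^2 - 5*s - 75 = (s - 3)*(s + 5)^2.
Partial fraction decomposition gives [-6/(s + 5)] + [-6/(s + 5)^2] + [-4/(s - 3)].
Invert each term: -6/(s + 5) ↔ -6e^(-5t); -6/(s + 5)^2 ↔ -6t·e^(-5t); -4/(s - 3) ↔ -4e^(3t).

f(t) = -6*t*exp(-5*t) - 4*exp(3*t) - 6*exp(-5*t)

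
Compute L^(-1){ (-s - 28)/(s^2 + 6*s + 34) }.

Complete the square in the denominator: s^2 + 6*s + 34 = (s + 3)^2 + 5^2.
Split the numerator to match: -s - 28 = -1·(s + 3) - 5·5.
Invert each term: -1·(s + 3)/((s + 3)^2 + 25) ↔ -e^(-3t)cos(5t); -5·5/((s + 3)^2 + 25) ↔ -5e^(-3t)sin(5t).

-5*exp(-3*t)*sin(5*t) - exp(-3*t)*cos(5*t)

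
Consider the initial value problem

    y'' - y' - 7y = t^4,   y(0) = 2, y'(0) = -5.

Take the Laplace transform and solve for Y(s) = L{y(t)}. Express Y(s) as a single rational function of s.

Apply the Laplace transform to the equation.
Using L{y''} = s^2 Y - s·y(0) - y'(0) and L{y'} = sY - y(0), with y(0) = 2, y'(0) = -5, the left side becomes (s^2 - s - 7)Y - (2*s - 7).
The right side is L{t^4} = 24/s^5.
So (s^2 - s - 7)Y = 24/s^5 + (2*s - 7).
Isolate Y and clear denominators.

Y(s) = (2*s^6 - 7*s^5 + 24)/(s^7 - s^6 - 7*s^5)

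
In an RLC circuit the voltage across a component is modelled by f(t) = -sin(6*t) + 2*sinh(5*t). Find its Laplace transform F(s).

By linearity of the Laplace transform, transform each term separately.
(-1)·[L{sin(6t)} = 6/(s^2 + 36)]; (2)·[L{sinh(5t)} = 5/(s^2 - 25)].

F(s) = -6/(s^2 + 36) + 10/(s^2 - 25)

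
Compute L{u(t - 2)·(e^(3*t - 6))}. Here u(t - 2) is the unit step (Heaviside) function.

exp(-2*s)/(s - 3)

By the second shifting theorem, L{u(t - c)·g(t - c)} = e^(-cs)·G(s) with c = 2 and G(s) = L{g(t)}.
L{e^(3t)} = 1/(s - 3).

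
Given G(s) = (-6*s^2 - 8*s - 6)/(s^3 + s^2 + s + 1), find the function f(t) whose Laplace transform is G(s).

Factor the denominator: s^3 + s^2 + s + 1 = (s + 1)*(s^2 + 1).
Partial fraction decomposition gives [-2/(s + 1)] + [-4*s/(s^2 + 1)] + [-4/(s^2 + 1)].
Invert each term: -2/(s + 1) ↔ -2e^(-t); -4·s/(s^2 + 1) ↔ -4cos(t); -4·1/(s^2 + 1) ↔ -4sin(t).

f(t) = -4*sin(t) - 4*cos(t) - 2*exp(-t)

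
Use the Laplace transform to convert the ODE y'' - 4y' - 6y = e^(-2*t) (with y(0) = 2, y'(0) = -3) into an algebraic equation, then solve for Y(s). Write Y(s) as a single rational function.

Y(s) = (2*s^2 - 7*s - 21)/(s^3 - 2*s^2 - 14*s - 12)

Apply the Laplace transform to the equation.
With L{y''} = s^2 Y - s·y(0) - y'(0) and L{y'} = sY - y(0), with y(0) = 2, y'(0) = -3: the LHS transforms to (s^2 - 4*s - 6)Y - (2*s - 11).
The right side is L{e^(-2*t)} = 1/(s + 2).
So (s^2 - 4*s - 6)Y = 1/(s + 2) + (2*s - 11).
Isolate Y and clear denominators.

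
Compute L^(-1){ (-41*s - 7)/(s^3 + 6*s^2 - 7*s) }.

Factor the denominator: s^3 + 6*s^2 - 7*s = s*(s - 1)*(s + 7).
Partial fraction decomposition gives [1/s] + [5/(s + 7)] + [-6/(s - 1)].
Invert each term: 1/(s - 0) ↔ e^(0t); 5/(s + 7) ↔ 5e^(-7t); -6/(s - 1) ↔ -6e^(t).

-6*exp(t) + 1 + 5*exp(-7*t)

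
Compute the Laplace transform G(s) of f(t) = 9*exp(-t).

L{9} = 9/s.
By the first shifting theorem, multiplying by e^(-t) replaces s with s + 1.

G(s) = 9/(s + 1)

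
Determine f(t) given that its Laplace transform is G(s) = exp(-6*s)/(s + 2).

The factor e^(-6s) signals a time shift by c = 6 (second shifting theorem).
L{e^(-2t)} = 1/(s + 2), so L^-1{1/(s + 2)} = exp(-2*t).
Hence the inverse is u(t - 6) times that function evaluated at t - 6.

f(t) = Heaviside(t - 6)*(exp(-2*t + 12))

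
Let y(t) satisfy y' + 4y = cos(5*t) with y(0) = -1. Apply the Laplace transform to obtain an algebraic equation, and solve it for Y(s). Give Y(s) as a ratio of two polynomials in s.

Y(s) = (-s^2 + s - 25)/(s^3 + 4*s^2 + 25*s + 100)

Laplace-transform each side.
With L{y'} = sY - y(0) = sY - (-1): the LHS transforms to (s + 4)Y - (-1).
The right side is L{cos(5*t)} = s/(s^2 + 25).
So (s + 4)Y = s/(s^2 + 25) + (-1).
Solve for Y(s) and write it as one ratio of polynomials.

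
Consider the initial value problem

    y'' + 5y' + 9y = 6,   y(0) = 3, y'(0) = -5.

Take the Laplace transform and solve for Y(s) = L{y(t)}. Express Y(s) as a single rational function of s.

Y(s) = (3*s^2 + 10*s + 6)/(s^3 + 5*s^2 + 9*s)

Take the Laplace transform of both sides.
With L{y''} = s^2 Y - s·y(0) - y'(0) and L{y'} = sY - y(0), with y(0) = 3, y'(0) = -5: the LHS transforms to (s^2 + 5*s + 9)Y - (3*s + 10).
The right side is L{6} = 6/s.
So (s^2 + 5*s + 9)Y = 6/s + (3*s + 10).
Divide through and combine into a single rational function.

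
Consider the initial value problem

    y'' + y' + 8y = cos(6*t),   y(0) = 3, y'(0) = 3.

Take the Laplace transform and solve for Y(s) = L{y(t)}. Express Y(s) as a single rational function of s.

Take the Laplace transform of both sides.
With L{y''} = s^2 Y - s·y(0) - y'(0) and L{y'} = sY - y(0), with y(0) = 3, y'(0) = 3: the LHS transforms to (s^2 + s + 8)Y - (3*s + 6).
The right side is L{cos(6*t)} = s/(s^2 + 36).
So (s^2 + s + 8)Y = s/(s^2 + 36) + (3*s + 6).
Divide through and combine into a single rational function.

Y(s) = (3*s^3 + 6*s^2 + 109*s + 216)/(s^4 + s^3 + 44*s^2 + 36*s + 288)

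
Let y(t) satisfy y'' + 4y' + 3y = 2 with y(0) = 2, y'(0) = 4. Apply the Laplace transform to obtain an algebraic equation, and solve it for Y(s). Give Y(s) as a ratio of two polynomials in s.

Take the Laplace transform of both sides.
With L{y''} = s^2 Y - s·y(0) - y'(0) and L{y'} = sY - y(0), with y(0) = 2, y'(0) = 4: the LHS transforms to (s^2 + 4*s + 3)Y - (2*s + 12).
The right side is L{2} = 2/s.
So (s^2 + 4*s + 3)Y = 2/s + (2*s + 12).
Solve for Y(s) and write it as one ratio of polynomials.

Y(s) = (2*s^2 + 12*s + 2)/(s^3 + 4*s^2 + 3*s)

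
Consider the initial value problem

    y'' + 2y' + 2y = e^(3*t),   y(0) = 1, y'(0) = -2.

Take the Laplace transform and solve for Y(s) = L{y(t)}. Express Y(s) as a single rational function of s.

Apply the Laplace transform to the equation.
The derivative rules (L{y''} = s^2 Y - s·y(0) - y'(0) and L{y'} = sY - y(0), with y(0) = 1, y'(0) = -2) turn the left side into (s^2 + 2*s + 2)Y - (s).
The right side is L{e^(3*t)} = 1/(s - 3).
So (s^2 + 2*s + 2)Y = 1/(s - 3) + (s).
Isolate Y and clear denominators.

Y(s) = (s^2 - 3*s + 1)/(s^3 - s^2 - 4*s - 6)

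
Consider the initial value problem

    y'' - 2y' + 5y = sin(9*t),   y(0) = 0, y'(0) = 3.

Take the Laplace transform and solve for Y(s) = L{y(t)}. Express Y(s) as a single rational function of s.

Apply the Laplace transform to the equation.
With L{y''} = s^2 Y - s·y(0) - y'(0) and L{y'} = sY - y(0), with y(0) = 0, y'(0) = 3: the LHS transforms to (s^2 - 2*s + 5)Y - (3).
The right side is L{sin(9*t)} = 9/(s^2 + 81).
So (s^2 - 2*s + 5)Y = 9/(s^2 + 81) + (3).
Divide through and combine into a single rational function.

Y(s) = (3*s^2 + 252)/(s^4 - 2*s^3 + 86*s^2 - 162*s + 405)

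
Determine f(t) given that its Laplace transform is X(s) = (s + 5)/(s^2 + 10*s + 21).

f(t) = exp(-5*t)*cosh(2*t)

Rewrite the denominator: s^2 + 10*s + 21 = (s + 5)^2 - 4.
The form in (s + 5) signals a first-shifting-theorem factor e^(-5t).
Since L{cosh(2t)} = s/(s^2 - 4), the inverse is e^(-5*t)*cosh(2*t).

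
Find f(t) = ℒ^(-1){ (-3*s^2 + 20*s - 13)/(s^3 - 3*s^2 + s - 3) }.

Factor the denominator: s^3 - 3*s^2 + s - 3 = (s - 3)*(s^2 + 1).
Partial fraction decomposition gives [2/(s - 3)] + [-5*s/(s^2 + 1)] + [5/(s^2 + 1)].
Invert each term: 2/(s - 3) ↔ 2e^(3t); -5·s/(s^2 + 1) ↔ -5cos(t); 5·1/(s^2 + 1) ↔ 5sin(t).

f(t) = 2*exp(3*t) + 5*sin(t) - 5*cos(t)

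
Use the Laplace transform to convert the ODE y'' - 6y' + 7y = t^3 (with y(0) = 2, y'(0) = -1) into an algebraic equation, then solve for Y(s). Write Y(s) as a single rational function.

Y(s) = (2*s^5 - 13*s^4 + 6)/(s^6 - 6*s^5 + 7*s^4)

Laplace-transform each side.
The derivative rules (L{y''} = s^2 Y - s·y(0) - y'(0) and L{y'} = sY - y(0), with y(0) = 2, y'(0) = -1) turn the left side into (s^2 - 6*s + 7)Y - (2*s - 13).
The right side is L{t^3} = 6/s^4.
So (s^2 - 6*s + 7)Y = 6/s^4 + (2*s - 13).
Solve for Y(s) and write it as one ratio of polynomials.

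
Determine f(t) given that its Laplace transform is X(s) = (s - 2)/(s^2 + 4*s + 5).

Complete the square in the denominator: s^2 + 4*s + 5 = (s + 2)^2 + 1^2.
Split the numerator to match: s - 2 = 1·(s + 2) - 4·1.
Invert each term: 1·(s + 2)/((s + 2)^2 + 1) ↔ e^(-2t)cos(t); -4·1/((s + 2)^2 + 1) ↔ -4e^(-2t)sin(t).

f(t) = -4*exp(-2*t)*sin(t) + exp(-2*t)*cos(t)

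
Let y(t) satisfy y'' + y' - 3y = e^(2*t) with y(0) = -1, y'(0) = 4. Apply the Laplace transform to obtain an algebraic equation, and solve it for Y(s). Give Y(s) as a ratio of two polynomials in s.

Apply the Laplace transform to the equation.
Using L{y''} = s^2 Y - s·y(0) - y'(0) and L{y'} = sY - y(0), with y(0) = -1, y'(0) = 4, the left side becomes (s^2 + s - 3)Y - (-s + 3).
The right side is L{e^(2*t)} = 1/(s - 2).
So (s^2 + s - 3)Y = 1/(s - 2) + (-s + 3).
Solve for Y(s) and write it as one ratio of polynomials.

Y(s) = (-s^2 + 5*s - 5)/(s^3 - s^2 - 5*s + 6)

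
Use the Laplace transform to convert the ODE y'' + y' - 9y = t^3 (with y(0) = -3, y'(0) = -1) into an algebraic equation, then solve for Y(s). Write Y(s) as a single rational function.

Laplace-transform each side.
Using L{y''} = s^2 Y - s·y(0) - y'(0) and L{y'} = sY - y(0), with y(0) = -3, y'(0) = -1, the left side becomes (s^2 + s - 9)Y - (-3*s - 4).
The right side is L{t^3} = 6/s^4.
So (s^2 + s - 9)Y = 6/s^4 + (-3*s - 4).
Solve for Y(s) and write it as one ratio of polynomials.

Y(s) = (-3*s^5 - 4*s^4 + 6)/(s^6 + s^5 - 9*s^4)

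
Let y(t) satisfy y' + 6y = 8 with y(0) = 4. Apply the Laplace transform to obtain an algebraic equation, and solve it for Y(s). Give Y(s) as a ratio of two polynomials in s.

Y(s) = (4*s + 8)/(s^2 + 6*s)

Laplace-transform each side.
The derivative rules (L{y'} = sY - y(0) = sY - 4) turn the left side into (s + 6)Y - (4).
The right side is L{8} = 8/s.
So (s + 6)Y = 8/s + (4).
Isolate Y and clear denominators.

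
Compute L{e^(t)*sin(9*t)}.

L{sin(9t)} = 9/(s^2 + 81).
By the first shifting theorem, multiplying by e^(t) replaces s with s - 1.

9/((s - 1)^2 + 81)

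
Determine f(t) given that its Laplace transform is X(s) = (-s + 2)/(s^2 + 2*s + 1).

f(t) = 3*t*exp(-t) - exp(-t)

Factor the denominator: s^2 + 2*s + 1 = (s + 1)^2.
Partial fraction decomposition gives [-1/(s + 1)] + [3/(s + 1)^2].
Invert each term: -1/(s + 1) ↔ -e^(-t); 3/(s + 1)^2 ↔ 3t·e^(-t).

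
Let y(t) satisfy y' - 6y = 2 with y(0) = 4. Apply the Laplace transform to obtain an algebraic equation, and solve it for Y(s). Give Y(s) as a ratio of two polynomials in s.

Transform both sides with L{·}.
The derivative rules (L{y'} = sY - y(0) = sY - 4) turn the left side into (s - 6)Y - (4).
The right side is L{2} = 2/s.
So (s - 6)Y = 2/s + (4).
Divide through and combine into a single rational function.

Y(s) = (4*s + 2)/(s^2 - 6*s)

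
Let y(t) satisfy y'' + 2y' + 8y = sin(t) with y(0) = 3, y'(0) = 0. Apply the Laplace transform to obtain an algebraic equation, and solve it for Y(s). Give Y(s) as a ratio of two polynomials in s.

Y(s) = (3*s^3 + 6*s^2 + 3*s + 7)/(s^4 + 2*s^3 + 9*s^2 + 2*s + 8)

Take the Laplace transform of both sides.
Using L{y''} = s^2 Y - s·y(0) - y'(0) and L{y'} = sY - y(0), with y(0) = 3, y'(0) = 0, the left side becomes (s^2 + 2*s + 8)Y - (3*s + 6).
The right side is L{sin(t)} = 1/(s^2 + 1).
So (s^2 + 2*s + 8)Y = 1/(s^2 + 1) + (3*s + 6).
Solve for Y(s) and write it as one ratio of polynomials.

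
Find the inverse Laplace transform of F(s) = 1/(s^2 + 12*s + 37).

Rewrite the denominator: s^2 + 12*s + 37 = (s + 6)^2 + 1.
The form in (s + 6) signals a first-shifting-theorem factor e^(-6t).
Since L{sin(t)} = 1/(s^2 + 1), the inverse is e^(-6*t)*sin(t).

exp(-6*t)*sin(t)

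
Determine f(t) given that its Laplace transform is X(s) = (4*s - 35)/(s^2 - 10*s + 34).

f(t) = -5*exp(5*t)*sin(3*t) + 4*exp(5*t)*cos(3*t)

Complete the square in the denominator: s^2 - 10*s + 34 = (s - 5)^2 + 3^2.
Split the numerator to match: 4*s - 35 = 4·(s - 5) - 5·3.
Invert each term: 4·(s - 5)/((s - 5)^2 + 9) ↔ 4e^(5t)cos(3t); -5·3/((s - 5)^2 + 9) ↔ -5e^(5t)sin(3t).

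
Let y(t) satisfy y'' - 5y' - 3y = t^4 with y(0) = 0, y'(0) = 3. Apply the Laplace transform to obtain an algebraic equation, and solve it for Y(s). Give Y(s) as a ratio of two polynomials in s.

Transform both sides with L{·}.
Using L{y''} = s^2 Y - s·y(0) - y'(0) and L{y'} = sY - y(0), with y(0) = 0, y'(0) = 3, the left side becomes (s^2 - 5*s - 3)Y - (3).
The right side is L{t^4} = 24/s^5.
So (s^2 - 5*s - 3)Y = 24/s^5 + (3).
Isolate Y and clear denominators.

Y(s) = (3*s^5 + 24)/(s^7 - 5*s^6 - 3*s^5)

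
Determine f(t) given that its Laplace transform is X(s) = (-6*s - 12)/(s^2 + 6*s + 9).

Factor the denominator: s^2 + 6*s + 9 = (s + 3)^2.
Partial fraction decomposition gives [-6/(s + 3)] + [6/(s + 3)^2].
Invert each term: -6/(s + 3) ↔ -6e^(-3t); 6/(s + 3)^2 ↔ 6t·e^(-3t).

f(t) = 6*t*exp(-3*t) - 6*exp(-3*t)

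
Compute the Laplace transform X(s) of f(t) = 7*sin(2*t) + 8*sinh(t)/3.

X(s) = 14/(s^2 + 4) + 8/(3*(s^2 - 1))

By linearity of the Laplace transform, transform each term separately.
(7)·[L{sin(2t)} = 2/(s^2 + 4)]; (8/3)·[L{sinh(t)} = 1/(s^2 - 1)].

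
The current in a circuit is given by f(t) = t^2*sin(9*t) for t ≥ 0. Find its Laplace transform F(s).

F(s) = 54*(s^2 - 27)/(s^2 + 81)^3

L{sin(9t)} = 9/(s^2 + 81).
Then apply L{t^2·g(t)} = (-1)^2 d^2/ds^2[G(s)] with G(s) = 9/(s^2 + 81):
differentiating 2 times and applying the sign gives 54*(s^2 - 27)/(s^2 + 81)^3.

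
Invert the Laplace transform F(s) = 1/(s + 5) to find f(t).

Since L{e^(-5t)} = 1/(s + 5), the inverse is e^(-5*t).

f(t) = exp(-5*t)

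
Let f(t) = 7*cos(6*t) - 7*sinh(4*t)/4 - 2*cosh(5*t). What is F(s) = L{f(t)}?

Apply the Laplace transform termwise.
(7)·[L{cos(6t)} = s/(s^2 + 36)]; (-2)·[L{cosh(5t)} = s/(s^2 - 25)]; (-7/4)·[L{sinh(4t)} = 4/(s^2 - 16)].

F(s) = 7*s/(s^2 + 36) - 2*s/(s^2 - 25) - 7/(s^2 - 16)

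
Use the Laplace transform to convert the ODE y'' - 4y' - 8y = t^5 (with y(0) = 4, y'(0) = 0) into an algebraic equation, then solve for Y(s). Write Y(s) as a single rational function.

Y(s) = (4*s^7 - 16*s^6 + 120)/(s^8 - 4*s^7 - 8*s^6)

Transform both sides with L{·}.
With L{y''} = s^2 Y - s·y(0) - y'(0) and L{y'} = sY - y(0), with y(0) = 4, y'(0) = 0: the LHS transforms to (s^2 - 4*s - 8)Y - (4*s - 16).
The right side is L{t^5} = 120/s^6.
So (s^2 - 4*s - 8)Y = 120/s^6 + (4*s - 16).
Solve for Y(s) and write it as one ratio of polynomials.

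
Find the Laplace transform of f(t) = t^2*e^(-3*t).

2/(s + 3)^3

L{e^(-3t)} = 1/(s + 3).
Then apply L{t^2·g(t)} = (-1)^2 d^2/ds^2[H(s)] with H(s) = 1/(s + 3):
differentiating 2 times and applying the sign gives 2/(s + 3)^3.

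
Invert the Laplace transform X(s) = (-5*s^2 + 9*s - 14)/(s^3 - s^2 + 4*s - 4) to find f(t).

Factor the denominator: s^3 - s^2 + 4*s - 4 = (s - 1)*(s^2 + 4).
Partial fraction decomposition gives [-2/(s - 1)] + [-3*s/(s^2 + 4)] + [6/(s^2 + 4)].
Invert each term: -2/(s - 1) ↔ -2e^(t); -3·s/(s^2 + 4) ↔ -3cos(2t); 3·2/(s^2 + 4) ↔ 3sin(2t).

f(t) = -2*exp(t) + 3*sin(2*t) - 3*cos(2*t)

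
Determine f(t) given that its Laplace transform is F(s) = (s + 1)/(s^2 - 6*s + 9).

f(t) = 4*t*exp(3*t) + exp(3*t)

Factor the denominator: s^2 - 6*s + 9 = (s - 3)^2.
Partial fraction decomposition gives [1/(s - 3)] + [4/(s - 3)^2].
Invert each term: 1/(s - 3) ↔ e^(3t); 4/(s - 3)^2 ↔ 4t·e^(3t).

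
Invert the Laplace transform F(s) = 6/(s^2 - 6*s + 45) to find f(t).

Rewrite the denominator: s^2 - 6*s + 45 = (s - 3)^2 + 36.
The form in (s - 3) signals a first-shifting-theorem factor e^(3t).
Since L{sin(6t)} = 6/(s^2 + 36), the inverse is e^(3*t)*sin(6*t).

f(t) = exp(3*t)*sin(6*t)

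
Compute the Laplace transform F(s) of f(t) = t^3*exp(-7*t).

F(s) = 6/(s + 7)^4

L{t^3} = 3!/s^4 = 6/s^4.
By the first shifting theorem, multiplying by e^(-7t) replaces s with s + 7.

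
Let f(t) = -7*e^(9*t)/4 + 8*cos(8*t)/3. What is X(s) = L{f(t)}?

The transform is linear, so treat each term independently.
(8/3)·[L{cos(8t)} = s/(s^2 + 64)]; (-7/4)·[L{e^(9t)} = 1/(s - 9)].

X(s) = 8*s/(3*(s^2 + 64)) - 7/(4*(s - 9))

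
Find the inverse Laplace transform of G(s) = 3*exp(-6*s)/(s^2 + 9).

Heaviside(t - 6)*(sin(3*t - 18))

The factor e^(-6s) signals a time shift by c = 6 (second shifting theorem).
L{sin(3t)} = 3/(s^2 + 9), so L^-1{3/(s^2 + 9)} = sin(3*t).
Hence the inverse is u(t - 6) times that function evaluated at t - 6.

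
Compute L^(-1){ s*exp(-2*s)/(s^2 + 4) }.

The factor e^(-2s) signals a time shift by c = 2 (second shifting theorem).
L{cos(2t)} = s/(s^2 + 4), so L^-1{s/(s^2 + 4)} = cos(2*t).
Hence the inverse is u(t - 2) times that function evaluated at t - 2.

Heaviside(t - 2)*(cos(2*t - 4))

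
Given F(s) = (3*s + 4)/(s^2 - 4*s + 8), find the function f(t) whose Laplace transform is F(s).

Complete the square in the denominator: s^2 - 4*s + 8 = (s - 2)^2 + 2^2.
Split the numerator to match: 3*s + 4 = 3·(s - 2) + 5·2.
Invert each term: 3·(s - 2)/((s - 2)^2 + 4) ↔ 3e^(2t)cos(2t); 5·2/((s - 2)^2 + 4) ↔ 5e^(2t)sin(2t).

f(t) = 5*exp(2*t)*sin(2*t) + 3*exp(2*t)*cos(2*t)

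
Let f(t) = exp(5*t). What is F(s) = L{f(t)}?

F(s) = 1/(s - 5)

L{e^(5t)} = 1/(s - 5).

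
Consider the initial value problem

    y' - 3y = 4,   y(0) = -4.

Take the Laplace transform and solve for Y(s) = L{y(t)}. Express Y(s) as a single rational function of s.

Transform both sides with L{·}.
Using L{y'} = sY - y(0) = sY - (-4), the left side becomes (s - 3)Y - (-4).
The right side is L{4} = 4/s.
So (s - 3)Y = 4/s + (-4).
Divide through and combine into a single rational function.

Y(s) = (-4*s + 4)/(s^2 - 3*s)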